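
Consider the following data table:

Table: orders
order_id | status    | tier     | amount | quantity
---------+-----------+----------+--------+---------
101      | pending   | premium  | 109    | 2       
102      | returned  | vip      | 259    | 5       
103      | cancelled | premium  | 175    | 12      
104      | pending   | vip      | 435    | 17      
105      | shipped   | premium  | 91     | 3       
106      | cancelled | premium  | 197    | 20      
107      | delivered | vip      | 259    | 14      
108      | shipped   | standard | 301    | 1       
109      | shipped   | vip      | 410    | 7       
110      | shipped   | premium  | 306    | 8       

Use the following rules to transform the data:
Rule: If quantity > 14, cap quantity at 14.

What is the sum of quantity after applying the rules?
80

Step 1: 2 records have quantity > 14
Step 2: These records originally summed to 37
Step 3: After capping: 2 × 14 = 28
Step 4: Unaffected records sum: 52
Step 5: Final sum = 28 + 52 = 80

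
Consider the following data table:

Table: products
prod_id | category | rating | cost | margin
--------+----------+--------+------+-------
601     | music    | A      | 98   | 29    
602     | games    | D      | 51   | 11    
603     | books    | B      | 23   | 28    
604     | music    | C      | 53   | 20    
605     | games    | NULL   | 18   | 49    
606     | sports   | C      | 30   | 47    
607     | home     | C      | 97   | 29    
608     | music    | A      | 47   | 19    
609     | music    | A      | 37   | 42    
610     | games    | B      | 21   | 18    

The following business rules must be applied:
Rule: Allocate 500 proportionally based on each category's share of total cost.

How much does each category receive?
books: 24.21, games: 94.74, home: 102.11, music: 247.37, sports: 31.58

Step 1: Calculate total cost = 475
Step 2: Calculate each category's proportion:
  books: 23/475 = 4.84% → 24.21
  games: 90/475 = 18.95% → 94.74
  home: 97/475 = 20.42% → 102.11
  music: 235/475 = 49.47% → 247.37
  sports: 30/475 = 6.32% → 31.58
Step 3: Verify: sum of allocations ≈ 500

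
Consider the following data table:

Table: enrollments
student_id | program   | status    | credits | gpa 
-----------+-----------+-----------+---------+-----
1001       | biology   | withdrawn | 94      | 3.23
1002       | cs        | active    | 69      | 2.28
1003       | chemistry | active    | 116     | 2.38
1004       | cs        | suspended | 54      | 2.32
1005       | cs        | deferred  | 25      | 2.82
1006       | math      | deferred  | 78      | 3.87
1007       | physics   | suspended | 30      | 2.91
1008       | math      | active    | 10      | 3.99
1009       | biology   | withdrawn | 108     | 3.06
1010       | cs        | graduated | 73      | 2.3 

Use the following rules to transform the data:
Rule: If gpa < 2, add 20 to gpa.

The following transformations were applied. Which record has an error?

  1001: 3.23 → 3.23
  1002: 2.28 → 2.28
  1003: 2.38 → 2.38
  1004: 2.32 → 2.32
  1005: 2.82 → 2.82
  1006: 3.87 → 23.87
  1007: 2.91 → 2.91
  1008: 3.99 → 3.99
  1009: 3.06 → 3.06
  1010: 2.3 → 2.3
Record 1006 has an error. The correct transformed value should be 3.87, not 23.87.

Step 1: Check each record against the rule
Step 2: Record 1006 has gpa = 3.87
Step 3: Since 3.87 >= 2, the bonus should not have been applied
Step 4: Correct value = 3.87, but claimed value = 23.87
Conclusion: Record 1006 has the error.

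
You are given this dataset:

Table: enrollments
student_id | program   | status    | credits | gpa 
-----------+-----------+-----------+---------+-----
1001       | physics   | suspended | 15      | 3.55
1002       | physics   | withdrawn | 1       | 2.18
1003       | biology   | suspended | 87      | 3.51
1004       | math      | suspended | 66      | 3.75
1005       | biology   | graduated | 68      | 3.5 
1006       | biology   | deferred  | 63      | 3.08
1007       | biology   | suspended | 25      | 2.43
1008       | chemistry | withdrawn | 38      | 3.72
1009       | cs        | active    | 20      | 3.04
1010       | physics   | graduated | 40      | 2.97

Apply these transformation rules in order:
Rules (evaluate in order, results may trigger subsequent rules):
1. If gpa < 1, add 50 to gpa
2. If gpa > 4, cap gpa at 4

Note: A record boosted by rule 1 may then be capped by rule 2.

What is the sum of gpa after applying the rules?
31.73

Step 1: Apply rule 1 to records with gpa < 1
  - 0 records get bonus of 50
  - Of these, 0 records then exceed 4 and get capped
Step 2: Apply rule 2 to records with gpa > 4
  - 0 records (original) are capped
Step 3: Calculate final sum = 31.73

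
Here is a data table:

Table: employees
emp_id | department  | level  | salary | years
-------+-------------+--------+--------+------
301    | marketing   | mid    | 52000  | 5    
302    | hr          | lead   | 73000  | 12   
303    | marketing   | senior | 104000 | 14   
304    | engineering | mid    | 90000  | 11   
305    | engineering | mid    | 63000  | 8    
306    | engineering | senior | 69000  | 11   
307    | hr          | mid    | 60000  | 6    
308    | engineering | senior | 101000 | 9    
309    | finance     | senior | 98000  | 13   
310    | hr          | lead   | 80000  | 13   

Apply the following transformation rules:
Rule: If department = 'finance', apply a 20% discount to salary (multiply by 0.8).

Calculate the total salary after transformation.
770400.0

Step 1: Records with department = 'finance' have total salary = 98000
Step 2: Apply multiplier: 98000 × 0.8 = 78400.0
Step 3: Other records total: 692000
Step 4: Final sum = 78400.0 + 692000 = 770400.0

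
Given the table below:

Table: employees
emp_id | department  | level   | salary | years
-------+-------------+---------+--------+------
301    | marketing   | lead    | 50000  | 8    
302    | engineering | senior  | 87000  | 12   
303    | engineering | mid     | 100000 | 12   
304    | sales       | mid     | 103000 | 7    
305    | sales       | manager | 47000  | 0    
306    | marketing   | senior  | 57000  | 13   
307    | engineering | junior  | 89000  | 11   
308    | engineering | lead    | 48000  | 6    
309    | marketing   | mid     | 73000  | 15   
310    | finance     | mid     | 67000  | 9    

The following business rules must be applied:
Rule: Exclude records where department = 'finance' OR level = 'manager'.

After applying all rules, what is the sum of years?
84

Step 1: Find records where department = 'finance' OR level = 'manager'
Step 2: 2 records match, summing to 9
Step 3: Original sum: 93
Step 4: Remaining sum = 93 - 9 = 84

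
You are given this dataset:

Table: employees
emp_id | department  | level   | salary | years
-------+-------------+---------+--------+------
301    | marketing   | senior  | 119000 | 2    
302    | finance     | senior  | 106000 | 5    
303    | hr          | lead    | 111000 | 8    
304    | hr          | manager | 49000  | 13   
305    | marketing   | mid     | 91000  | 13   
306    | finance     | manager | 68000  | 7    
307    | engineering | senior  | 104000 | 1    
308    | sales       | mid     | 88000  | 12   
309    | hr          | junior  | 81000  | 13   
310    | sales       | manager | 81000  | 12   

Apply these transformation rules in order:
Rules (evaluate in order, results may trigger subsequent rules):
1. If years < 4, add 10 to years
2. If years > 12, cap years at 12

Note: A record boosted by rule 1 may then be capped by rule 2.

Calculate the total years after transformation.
103

Step 1: Apply rule 1 to records with years < 4
  - 2 records get bonus of 10
  - Of these, 0 records then exceed 12 and get capped
Step 2: Apply rule 2 to records with years > 12
  - 3 records (original) are capped
Step 3: Calculate final sum = 103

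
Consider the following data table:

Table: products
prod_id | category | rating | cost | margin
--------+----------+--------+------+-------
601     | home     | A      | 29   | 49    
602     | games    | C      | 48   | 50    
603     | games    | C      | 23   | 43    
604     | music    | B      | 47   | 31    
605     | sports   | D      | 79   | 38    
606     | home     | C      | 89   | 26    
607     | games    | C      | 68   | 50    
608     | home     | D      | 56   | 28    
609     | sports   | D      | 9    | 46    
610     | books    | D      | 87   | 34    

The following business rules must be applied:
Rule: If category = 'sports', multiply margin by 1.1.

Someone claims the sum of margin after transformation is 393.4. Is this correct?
No, the correct result is 403.4.

Step 1: Calculate the correct sum after transformation
Step 2: Apply multiplier 1.1 to records where category = 'sports'
Step 3: Correct result = 403.4
Step 4: Claimed result = 393.4
Step 5: 403.4 ≠ 393.4
Conclusion: The claimed result is incorrect. The correct answer is 403.4.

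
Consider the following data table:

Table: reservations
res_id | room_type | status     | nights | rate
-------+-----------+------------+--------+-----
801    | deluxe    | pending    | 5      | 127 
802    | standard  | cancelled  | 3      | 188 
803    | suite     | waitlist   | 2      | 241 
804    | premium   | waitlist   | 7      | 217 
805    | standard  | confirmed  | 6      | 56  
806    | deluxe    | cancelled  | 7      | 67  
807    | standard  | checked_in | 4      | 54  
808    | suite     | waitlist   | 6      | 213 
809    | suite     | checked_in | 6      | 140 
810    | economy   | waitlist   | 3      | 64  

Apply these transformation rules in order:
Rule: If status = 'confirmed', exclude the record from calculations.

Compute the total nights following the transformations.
43

Step 1: Identify records where status = 'confirmed'
Step 2: The excluded records sum to 6
Step 3: Original total nights = 49
Step 4: Remaining total = 49 - 6 = 43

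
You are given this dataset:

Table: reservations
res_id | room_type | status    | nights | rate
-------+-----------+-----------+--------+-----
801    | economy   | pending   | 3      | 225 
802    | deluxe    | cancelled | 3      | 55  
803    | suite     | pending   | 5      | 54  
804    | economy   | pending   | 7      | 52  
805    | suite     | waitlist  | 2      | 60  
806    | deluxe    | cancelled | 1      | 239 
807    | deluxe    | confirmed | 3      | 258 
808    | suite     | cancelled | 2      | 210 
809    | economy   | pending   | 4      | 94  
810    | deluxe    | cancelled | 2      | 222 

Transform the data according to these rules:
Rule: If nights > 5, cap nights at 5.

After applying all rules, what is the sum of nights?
30

Step 1: 1 records have nights > 5
Step 2: These records originally summed to 7
Step 3: After capping: 1 × 5 = 5
Step 4: Unaffected records sum: 25
Step 5: Final sum = 5 + 25 = 30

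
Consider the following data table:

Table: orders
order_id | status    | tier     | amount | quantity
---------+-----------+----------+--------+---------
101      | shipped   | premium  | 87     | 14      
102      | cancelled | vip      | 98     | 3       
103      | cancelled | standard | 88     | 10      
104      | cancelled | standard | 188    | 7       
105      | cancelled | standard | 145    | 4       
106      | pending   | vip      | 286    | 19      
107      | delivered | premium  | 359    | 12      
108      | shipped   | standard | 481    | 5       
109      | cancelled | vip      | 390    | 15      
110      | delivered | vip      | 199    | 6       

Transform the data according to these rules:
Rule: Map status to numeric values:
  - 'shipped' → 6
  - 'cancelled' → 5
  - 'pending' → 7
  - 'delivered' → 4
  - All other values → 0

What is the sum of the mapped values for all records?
52

Step 1: Apply mapping to each record
Step 2: Count by status:
  'shipped': 2 records × 6 = 12
  'cancelled': 5 records × 5 = 25
  'pending': 1 records × 7 = 7
  'delivered': 2 records × 4 = 8
Step 3: Sum all mapped values = 52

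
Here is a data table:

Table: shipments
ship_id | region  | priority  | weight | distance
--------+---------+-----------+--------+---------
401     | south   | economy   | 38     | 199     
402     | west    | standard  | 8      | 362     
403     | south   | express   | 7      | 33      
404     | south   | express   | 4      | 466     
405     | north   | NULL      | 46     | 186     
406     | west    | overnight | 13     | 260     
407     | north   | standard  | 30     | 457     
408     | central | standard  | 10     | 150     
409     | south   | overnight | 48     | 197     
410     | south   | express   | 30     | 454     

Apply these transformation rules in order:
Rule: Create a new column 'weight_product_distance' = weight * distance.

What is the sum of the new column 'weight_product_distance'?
62775

Step 1: For each record, compute weight * distance
Example calculations:
  38 * 199 = 7562
  8 * 362 = 2896
  7 * 33 = 231
  ...
Step 2: Sum all derived values
Step 3: Total = 62775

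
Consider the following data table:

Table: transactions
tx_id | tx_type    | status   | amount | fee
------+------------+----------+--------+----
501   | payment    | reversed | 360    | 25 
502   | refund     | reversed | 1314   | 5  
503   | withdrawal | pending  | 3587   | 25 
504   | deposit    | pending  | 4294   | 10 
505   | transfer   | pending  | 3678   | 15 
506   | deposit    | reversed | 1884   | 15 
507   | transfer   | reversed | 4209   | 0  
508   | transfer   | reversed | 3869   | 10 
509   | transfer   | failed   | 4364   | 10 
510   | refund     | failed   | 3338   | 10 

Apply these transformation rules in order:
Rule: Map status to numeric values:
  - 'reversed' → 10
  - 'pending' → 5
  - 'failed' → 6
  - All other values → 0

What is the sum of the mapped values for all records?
77

Step 1: Apply mapping to each record
Step 2: Count by status:
  'reversed': 5 records × 10 = 50
  'pending': 3 records × 5 = 15
  'failed': 2 records × 6 = 12
Step 3: Sum all mapped values = 77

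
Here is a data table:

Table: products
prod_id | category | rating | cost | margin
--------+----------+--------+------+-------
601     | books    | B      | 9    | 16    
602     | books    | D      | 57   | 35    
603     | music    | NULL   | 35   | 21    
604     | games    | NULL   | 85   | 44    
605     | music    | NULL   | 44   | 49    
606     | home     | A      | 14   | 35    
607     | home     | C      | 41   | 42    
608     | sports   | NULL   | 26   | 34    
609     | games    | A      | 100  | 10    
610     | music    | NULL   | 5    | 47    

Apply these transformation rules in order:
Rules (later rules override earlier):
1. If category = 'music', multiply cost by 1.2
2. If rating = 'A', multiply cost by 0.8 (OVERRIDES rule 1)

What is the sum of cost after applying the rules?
410.0

Step 1: Rule 2 takes priority for records with rating = 'A'
  - 2 records: 114 × 0.8 = 91.2
Step 2: Rule 1 applies to remaining records with category = 'music'
  - 3 records: 84 × 1.2 = 100.8
Step 3: Other records unchanged: 218
Step 4: Final sum = 91.2 + 100.8 + 218 = 410.0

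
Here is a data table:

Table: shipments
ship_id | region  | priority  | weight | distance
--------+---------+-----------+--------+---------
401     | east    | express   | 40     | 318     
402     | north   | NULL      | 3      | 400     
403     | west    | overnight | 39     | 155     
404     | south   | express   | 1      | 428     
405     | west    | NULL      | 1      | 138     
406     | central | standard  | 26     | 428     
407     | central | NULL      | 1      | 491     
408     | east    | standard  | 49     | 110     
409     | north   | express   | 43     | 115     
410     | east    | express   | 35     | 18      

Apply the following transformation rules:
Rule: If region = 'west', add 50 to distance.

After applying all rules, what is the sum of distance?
2701

Step 1: Count records where region = 'west': 2
Step 2: Total bonus added: 2 × 50 = 100
Step 3: Original sum of distance: 2601
Step 4: Final sum = 2601 + 100 = 2701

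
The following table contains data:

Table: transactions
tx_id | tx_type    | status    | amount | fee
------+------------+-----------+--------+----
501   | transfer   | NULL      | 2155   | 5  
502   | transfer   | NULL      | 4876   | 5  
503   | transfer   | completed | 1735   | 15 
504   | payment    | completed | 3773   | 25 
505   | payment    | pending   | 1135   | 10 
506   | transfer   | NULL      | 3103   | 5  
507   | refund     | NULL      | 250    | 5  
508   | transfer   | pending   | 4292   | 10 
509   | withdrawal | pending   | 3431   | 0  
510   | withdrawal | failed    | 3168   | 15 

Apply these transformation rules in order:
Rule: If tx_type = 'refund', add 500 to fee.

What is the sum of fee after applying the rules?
595

Step 1: Count records where tx_type = 'refund': 1
Step 2: Total bonus added: 1 × 500 = 500
Step 3: Original sum of fee: 95
Step 4: Final sum = 95 + 500 = 595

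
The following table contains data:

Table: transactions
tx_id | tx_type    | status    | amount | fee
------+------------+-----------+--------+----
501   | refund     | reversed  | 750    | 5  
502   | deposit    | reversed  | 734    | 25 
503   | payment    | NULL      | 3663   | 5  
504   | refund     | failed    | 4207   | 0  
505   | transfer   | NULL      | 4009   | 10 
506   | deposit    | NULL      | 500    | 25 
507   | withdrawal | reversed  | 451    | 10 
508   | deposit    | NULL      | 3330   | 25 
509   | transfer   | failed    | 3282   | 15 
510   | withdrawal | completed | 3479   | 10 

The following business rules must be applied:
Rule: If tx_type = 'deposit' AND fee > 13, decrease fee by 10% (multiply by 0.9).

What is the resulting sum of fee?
122.5

Step 1: Find records where tx_type = 'deposit' AND fee > 13
Step 2: 3 records match, summing to 75
Step 3: After multiplier: 75 × 0.9 = 67.5
Step 4: Unaffected records sum: 55
Step 5: Final sum = 67.5 + 55 = 122.5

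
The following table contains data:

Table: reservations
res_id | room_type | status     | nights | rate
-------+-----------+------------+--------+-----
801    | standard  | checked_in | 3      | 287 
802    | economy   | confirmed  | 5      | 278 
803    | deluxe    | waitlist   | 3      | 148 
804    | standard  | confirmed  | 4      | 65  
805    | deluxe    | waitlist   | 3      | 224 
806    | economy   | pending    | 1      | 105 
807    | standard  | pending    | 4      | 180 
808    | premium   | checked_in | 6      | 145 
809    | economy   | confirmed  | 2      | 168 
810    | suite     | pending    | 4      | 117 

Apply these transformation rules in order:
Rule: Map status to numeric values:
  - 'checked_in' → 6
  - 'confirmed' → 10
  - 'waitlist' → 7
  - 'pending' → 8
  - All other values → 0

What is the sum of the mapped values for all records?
80

Step 1: Apply mapping to each record
Step 2: Count by status:
  'checked_in': 2 records × 6 = 12
  'confirmed': 3 records × 10 = 30
  'waitlist': 2 records × 7 = 14
  'pending': 3 records × 8 = 24
Step 3: Sum all mapped values = 80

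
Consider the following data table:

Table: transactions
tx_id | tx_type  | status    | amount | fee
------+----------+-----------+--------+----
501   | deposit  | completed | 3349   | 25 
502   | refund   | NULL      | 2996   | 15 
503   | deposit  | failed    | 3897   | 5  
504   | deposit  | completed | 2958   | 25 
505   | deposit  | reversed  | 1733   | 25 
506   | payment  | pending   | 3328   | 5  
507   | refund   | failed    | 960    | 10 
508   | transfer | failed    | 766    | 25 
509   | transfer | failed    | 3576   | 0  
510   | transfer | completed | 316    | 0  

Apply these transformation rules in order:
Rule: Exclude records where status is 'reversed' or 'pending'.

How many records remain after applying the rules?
8

Step 1: Count records to exclude
  - 1 (reversed) + 1 (pending) = 2 records
Step 2: Total records: 10
Step 3: Remaining = 10 - 2 = 8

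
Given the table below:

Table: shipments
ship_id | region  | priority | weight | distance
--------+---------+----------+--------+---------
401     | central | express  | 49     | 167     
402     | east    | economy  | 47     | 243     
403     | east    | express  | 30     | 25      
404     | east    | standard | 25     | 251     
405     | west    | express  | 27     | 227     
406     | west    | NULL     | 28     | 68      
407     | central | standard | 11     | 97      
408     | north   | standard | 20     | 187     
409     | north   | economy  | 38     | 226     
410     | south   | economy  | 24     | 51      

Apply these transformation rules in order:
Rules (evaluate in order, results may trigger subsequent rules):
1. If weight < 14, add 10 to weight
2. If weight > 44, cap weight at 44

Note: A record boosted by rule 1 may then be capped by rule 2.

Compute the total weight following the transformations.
301

Step 1: Apply rule 1 to records with weight < 14
  - 1 records get bonus of 10
  - Of these, 0 records then exceed 44 and get capped
Step 2: Apply rule 2 to records with weight > 44
  - 2 records (original) are capped
Step 3: Calculate final sum = 301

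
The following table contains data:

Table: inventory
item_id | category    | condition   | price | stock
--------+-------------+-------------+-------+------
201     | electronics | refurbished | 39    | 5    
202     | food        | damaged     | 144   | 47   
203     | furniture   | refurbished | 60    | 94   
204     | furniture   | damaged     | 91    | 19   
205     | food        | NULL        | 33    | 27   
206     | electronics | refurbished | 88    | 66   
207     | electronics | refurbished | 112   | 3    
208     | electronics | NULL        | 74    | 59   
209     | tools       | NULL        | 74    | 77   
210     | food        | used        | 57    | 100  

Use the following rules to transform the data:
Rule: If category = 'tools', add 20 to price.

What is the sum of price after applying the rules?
792

Step 1: Count records where category = 'tools': 1
Step 2: Total bonus added: 1 × 20 = 20
Step 3: Original sum of price: 772
Step 4: Final sum = 772 + 20 = 792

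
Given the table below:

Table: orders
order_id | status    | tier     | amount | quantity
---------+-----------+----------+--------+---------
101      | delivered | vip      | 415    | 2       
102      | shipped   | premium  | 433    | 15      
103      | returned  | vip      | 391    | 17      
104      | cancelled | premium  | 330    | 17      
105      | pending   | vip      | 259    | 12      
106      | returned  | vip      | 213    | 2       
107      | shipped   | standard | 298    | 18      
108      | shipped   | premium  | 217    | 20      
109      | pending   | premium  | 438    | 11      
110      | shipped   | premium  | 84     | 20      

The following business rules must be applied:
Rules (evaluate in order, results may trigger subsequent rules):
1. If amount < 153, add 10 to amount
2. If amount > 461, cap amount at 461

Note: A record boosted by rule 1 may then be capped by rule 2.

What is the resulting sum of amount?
3088

Step 1: Apply rule 1 to records with amount < 153
  - 1 records get bonus of 10
  - Of these, 0 records then exceed 461 and get capped
Step 2: Apply rule 2 to records with amount > 461
  - 0 records (original) are capped
Step 3: Calculate final sum = 3088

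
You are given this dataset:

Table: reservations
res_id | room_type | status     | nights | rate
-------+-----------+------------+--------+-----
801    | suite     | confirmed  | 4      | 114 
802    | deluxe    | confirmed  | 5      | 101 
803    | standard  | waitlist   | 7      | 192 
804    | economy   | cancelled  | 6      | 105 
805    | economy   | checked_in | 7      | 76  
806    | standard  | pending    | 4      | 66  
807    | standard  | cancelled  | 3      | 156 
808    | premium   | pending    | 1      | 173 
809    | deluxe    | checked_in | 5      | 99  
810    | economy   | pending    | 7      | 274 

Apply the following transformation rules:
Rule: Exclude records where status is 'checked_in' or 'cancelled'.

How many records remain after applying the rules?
6

Step 1: Count records to exclude
  - 2 (checked_in) + 2 (cancelled) = 4 records
Step 2: Total records: 10
Step 3: Remaining = 10 - 4 = 6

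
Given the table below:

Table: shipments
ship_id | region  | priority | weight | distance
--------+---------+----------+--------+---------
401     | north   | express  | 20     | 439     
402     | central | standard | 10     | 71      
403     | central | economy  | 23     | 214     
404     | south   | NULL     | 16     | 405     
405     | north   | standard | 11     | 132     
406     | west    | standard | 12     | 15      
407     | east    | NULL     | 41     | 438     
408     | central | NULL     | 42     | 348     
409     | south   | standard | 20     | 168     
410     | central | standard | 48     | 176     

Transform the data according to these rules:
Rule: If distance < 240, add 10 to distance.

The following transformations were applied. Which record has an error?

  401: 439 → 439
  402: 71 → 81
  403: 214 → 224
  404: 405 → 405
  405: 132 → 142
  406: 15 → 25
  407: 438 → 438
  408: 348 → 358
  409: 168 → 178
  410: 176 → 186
Record 408 has an error. The correct transformed value should be 348, not 358.

Step 1: Check each record against the rule
Step 2: Record 408 has distance = 348
Step 3: Since 348 >= 240, the bonus should not have been applied
Step 4: Correct value = 348, but claimed value = 358
Conclusion: Record 408 has the error.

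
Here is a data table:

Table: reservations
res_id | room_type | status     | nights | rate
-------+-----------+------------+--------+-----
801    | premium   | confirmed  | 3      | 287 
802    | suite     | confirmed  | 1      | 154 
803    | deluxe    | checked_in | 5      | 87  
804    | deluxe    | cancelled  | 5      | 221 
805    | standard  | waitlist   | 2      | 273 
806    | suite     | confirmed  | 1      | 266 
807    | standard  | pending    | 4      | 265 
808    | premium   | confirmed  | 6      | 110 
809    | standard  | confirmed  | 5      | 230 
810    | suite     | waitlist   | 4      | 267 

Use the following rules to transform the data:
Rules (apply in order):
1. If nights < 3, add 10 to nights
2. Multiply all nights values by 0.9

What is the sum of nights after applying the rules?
59.4

Step 1: Apply Rule 1 - Add 10 to records with nights < 3
  - 3 records affected: 4 + (3 × 10) = 34
  - Unaffected records: 32
  - Sum after Rule 1: 66
Step 2: Apply Rule 2 - Multiply all by 0.9
  - 66 × 0.9 = 59.4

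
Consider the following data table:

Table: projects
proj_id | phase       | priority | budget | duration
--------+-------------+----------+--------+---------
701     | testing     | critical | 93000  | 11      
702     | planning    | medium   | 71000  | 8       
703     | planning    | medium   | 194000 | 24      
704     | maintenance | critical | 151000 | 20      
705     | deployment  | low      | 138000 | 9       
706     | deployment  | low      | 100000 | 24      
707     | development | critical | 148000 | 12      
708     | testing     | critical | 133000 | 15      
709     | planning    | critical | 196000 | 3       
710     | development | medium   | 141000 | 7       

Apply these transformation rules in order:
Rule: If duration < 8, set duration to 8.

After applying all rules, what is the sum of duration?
139

Step 1: 2 records have duration < 8
Step 2: These records originally summed to 10
Step 3: After setting to minimum: 2 × 8 = 16
Step 4: Unaffected records sum: 123
Step 5: Final sum = 16 + 123 = 139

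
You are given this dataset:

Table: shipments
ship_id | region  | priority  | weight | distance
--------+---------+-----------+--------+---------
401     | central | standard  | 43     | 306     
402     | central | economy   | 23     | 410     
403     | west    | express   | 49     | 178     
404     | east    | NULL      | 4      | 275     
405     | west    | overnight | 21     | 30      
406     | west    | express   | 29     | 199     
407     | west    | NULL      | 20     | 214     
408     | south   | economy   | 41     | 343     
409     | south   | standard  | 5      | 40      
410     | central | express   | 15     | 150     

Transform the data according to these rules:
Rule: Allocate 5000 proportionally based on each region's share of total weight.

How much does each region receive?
central: 1620.0, east: 80.0, south: 920.0, west: 2380.0

Step 1: Calculate total weight = 250
Step 2: Calculate each region's proportion:
  central: 81/250 = 32.40% → 1620.0
  east: 4/250 = 1.60% → 80.0
  south: 46/250 = 18.40% → 920.0
  west: 119/250 = 47.60% → 2380.0
Step 3: Verify: sum of allocations ≈ 5000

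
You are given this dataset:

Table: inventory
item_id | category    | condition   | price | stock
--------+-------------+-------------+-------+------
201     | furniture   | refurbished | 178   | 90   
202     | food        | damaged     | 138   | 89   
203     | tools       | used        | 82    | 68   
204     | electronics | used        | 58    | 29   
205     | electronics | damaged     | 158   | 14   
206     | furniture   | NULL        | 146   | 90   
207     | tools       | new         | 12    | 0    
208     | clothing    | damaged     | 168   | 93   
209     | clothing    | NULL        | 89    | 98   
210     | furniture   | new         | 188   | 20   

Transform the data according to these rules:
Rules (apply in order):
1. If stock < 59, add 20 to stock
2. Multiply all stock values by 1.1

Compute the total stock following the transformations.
738.1

Step 1: Apply Rule 1 - Add 20 to records with stock < 59
  - 4 records affected: 63 + (4 × 20) = 143
  - Unaffected records: 528
  - Sum after Rule 1: 671
Step 2: Apply Rule 2 - Multiply all by 1.1
  - 671 × 1.1 = 738.1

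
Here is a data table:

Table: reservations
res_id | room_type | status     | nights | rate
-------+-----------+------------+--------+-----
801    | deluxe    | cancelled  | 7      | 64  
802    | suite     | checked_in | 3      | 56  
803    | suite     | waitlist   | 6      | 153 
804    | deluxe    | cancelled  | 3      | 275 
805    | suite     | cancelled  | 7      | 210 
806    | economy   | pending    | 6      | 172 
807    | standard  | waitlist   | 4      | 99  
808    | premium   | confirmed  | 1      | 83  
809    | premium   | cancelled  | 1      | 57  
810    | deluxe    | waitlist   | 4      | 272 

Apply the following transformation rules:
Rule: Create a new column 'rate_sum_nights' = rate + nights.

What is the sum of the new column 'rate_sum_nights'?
1483

Step 1: For each record, compute rate + nights
Example calculations:
  64 + 7 = 71
  56 + 3 = 59
  153 + 6 = 159
  ...
Step 2: Sum all derived values
Step 3: Total = 1483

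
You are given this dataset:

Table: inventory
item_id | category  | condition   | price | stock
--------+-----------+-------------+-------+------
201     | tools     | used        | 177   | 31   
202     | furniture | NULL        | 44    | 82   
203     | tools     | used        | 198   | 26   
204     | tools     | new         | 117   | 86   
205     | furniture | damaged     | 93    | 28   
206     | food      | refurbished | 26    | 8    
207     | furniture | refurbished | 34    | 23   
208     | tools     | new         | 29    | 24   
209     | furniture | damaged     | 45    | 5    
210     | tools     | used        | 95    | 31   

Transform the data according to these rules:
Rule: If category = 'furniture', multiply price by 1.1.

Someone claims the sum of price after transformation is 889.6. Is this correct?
No, the correct result is 879.6.

Step 1: Calculate the correct sum after transformation
Step 2: Apply multiplier 1.1 to records where category = 'furniture'
Step 3: Correct result = 879.6
Step 4: Claimed result = 889.6
Step 5: 879.6 ≠ 889.6
Conclusion: The claimed result is incorrect. The correct answer is 879.6.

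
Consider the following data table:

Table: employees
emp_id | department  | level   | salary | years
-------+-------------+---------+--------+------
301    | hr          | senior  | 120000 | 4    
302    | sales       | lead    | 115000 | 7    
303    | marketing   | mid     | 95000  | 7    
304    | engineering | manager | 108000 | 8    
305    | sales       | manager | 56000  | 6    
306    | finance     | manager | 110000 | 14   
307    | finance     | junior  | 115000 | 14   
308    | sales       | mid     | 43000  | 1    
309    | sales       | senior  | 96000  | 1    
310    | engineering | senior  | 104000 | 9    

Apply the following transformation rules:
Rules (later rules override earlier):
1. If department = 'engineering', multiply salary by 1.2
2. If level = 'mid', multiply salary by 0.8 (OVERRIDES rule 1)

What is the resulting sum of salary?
976800.0

Step 1: Rule 2 takes priority for records with level = 'mid'
  - 2 records: 138000 × 0.8 = 110400.0
Step 2: Rule 1 applies to remaining records with department = 'engineering'
  - 2 records: 212000 × 1.2 = 254400.0
Step 3: Other records unchanged: 612000
Step 4: Final sum = 110400.0 + 254400.0 + 612000 = 976800.0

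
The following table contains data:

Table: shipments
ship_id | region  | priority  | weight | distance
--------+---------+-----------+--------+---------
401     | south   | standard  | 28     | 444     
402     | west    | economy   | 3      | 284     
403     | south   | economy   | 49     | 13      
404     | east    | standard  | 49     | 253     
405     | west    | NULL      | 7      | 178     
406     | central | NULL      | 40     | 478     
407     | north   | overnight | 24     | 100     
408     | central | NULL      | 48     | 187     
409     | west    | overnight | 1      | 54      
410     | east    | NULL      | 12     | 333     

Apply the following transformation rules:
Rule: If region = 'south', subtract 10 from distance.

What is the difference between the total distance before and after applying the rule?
20

Step 1: Original sum of distance = 2324
Step 2: 2 records have region = 'south'
Step 3: Each affected record changes by -10
Step 4: Total change = 2 × -10 = -20
Step 5: New sum = 2324 + -20 = 2304
Step 6: Difference = |2304 - 2324| = 20
        (Sum decreased by 20)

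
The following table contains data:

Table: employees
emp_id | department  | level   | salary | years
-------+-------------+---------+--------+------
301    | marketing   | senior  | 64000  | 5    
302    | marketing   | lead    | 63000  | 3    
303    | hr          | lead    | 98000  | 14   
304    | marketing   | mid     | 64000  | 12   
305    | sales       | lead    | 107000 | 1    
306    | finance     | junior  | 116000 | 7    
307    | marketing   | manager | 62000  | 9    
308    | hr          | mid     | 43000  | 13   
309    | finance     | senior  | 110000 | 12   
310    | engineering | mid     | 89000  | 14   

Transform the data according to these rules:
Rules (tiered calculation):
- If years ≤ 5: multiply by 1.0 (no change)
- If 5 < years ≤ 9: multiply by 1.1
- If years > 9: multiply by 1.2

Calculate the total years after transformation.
104.6

Step 1: Tier 1 (years ≤ 5): 3 records, sum = 9 × 1.0 = 9.0
Step 2: Tier 2 (5 < years ≤ 9): 2 records, sum = 16 × 1.1 = 17.6
Step 3: Tier 3 (years > 9): 5 records, sum = 65 × 1.2 = 78.0
Step 4: Final sum = 9.0 + 17.6 + 78.0 = 104.6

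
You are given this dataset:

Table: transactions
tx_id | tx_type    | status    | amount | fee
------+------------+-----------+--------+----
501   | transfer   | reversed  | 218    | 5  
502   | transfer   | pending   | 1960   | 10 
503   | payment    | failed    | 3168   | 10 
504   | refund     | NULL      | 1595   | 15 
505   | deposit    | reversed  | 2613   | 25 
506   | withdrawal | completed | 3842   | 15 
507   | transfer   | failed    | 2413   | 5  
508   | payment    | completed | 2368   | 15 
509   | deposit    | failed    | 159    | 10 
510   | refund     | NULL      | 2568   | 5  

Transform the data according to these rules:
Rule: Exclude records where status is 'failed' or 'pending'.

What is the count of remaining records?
6

Step 1: Count records to exclude
  - 3 (failed) + 1 (pending) = 4 records
Step 2: Total records: 10
Step 3: Remaining = 10 - 4 = 6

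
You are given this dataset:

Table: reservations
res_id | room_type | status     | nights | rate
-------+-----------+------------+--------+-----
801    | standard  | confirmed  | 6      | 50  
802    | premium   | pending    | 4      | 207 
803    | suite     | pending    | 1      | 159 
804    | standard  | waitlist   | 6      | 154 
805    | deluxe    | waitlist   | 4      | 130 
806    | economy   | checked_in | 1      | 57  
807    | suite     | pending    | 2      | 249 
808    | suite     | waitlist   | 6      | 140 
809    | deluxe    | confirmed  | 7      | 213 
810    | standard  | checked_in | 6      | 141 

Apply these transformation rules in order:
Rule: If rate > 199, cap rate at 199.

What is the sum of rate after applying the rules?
1428

Step 1: 3 records have rate > 199
Step 2: These records originally summed to 669
Step 3: After capping: 3 × 199 = 597
Step 4: Unaffected records sum: 831
Step 5: Final sum = 597 + 831 = 1428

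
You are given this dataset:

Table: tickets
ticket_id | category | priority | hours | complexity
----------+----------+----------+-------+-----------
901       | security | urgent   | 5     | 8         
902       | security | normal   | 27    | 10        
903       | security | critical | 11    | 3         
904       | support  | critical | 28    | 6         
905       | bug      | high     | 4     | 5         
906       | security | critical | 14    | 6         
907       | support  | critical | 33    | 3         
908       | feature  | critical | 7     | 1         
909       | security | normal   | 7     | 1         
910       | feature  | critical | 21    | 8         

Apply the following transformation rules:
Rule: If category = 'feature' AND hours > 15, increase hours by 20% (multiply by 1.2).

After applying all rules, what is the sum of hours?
161.2

Step 1: Find records where category = 'feature' AND hours > 15
Step 2: 1 records match, summing to 21
Step 3: After multiplier: 21 × 1.2 = 25.2
Step 4: Unaffected records sum: 136
Step 5: Final sum = 25.2 + 136 = 161.2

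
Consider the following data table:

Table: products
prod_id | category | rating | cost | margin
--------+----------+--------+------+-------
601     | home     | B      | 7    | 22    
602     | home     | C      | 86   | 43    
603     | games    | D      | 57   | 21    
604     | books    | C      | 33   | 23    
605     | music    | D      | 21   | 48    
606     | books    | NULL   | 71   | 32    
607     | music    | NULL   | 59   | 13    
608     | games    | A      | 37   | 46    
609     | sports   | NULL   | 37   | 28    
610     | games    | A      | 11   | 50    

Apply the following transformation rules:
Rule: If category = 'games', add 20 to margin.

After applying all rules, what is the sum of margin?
386

Step 1: Count records where category = 'games': 3
Step 2: Total bonus added: 3 × 20 = 60
Step 3: Original sum of margin: 326
Step 4: Final sum = 326 + 60 = 386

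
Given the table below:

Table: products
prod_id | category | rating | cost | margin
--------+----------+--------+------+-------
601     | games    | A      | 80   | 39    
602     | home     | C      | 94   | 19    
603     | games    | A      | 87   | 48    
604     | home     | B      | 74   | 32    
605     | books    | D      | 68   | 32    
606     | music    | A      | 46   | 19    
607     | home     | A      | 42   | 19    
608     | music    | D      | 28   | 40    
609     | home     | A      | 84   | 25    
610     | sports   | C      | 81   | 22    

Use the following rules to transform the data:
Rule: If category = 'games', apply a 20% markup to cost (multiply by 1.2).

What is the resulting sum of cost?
717.4

Step 1: Records with category = 'games' have total cost = 167
Step 2: Apply multiplier: 167 × 1.2 = 200.4
Step 3: Other records total: 517
Step 4: Final sum = 200.4 + 517 = 717.4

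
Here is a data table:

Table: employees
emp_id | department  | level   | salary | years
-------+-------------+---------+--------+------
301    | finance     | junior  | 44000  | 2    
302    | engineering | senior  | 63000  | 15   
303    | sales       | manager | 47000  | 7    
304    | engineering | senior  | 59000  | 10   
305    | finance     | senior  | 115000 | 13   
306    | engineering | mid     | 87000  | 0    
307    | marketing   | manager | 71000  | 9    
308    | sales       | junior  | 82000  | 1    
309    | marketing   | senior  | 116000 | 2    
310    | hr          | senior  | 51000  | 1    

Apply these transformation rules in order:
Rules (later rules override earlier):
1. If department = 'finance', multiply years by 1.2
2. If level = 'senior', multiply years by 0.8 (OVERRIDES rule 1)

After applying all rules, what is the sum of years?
52.2

Step 1: Rule 2 takes priority for records with level = 'senior'
  - 5 records: 41 × 0.8 = 32.8
Step 2: Rule 1 applies to remaining records with department = 'finance'
  - 1 records: 2 × 1.2 = 2.4
Step 3: Other records unchanged: 17
Step 4: Final sum = 32.8 + 2.4 + 17 = 52.2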